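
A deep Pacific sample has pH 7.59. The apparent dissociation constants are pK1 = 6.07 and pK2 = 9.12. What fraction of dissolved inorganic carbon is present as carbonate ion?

α₂ = 1 / (1 + [H⁺]/K2 + [H⁺]²/(K1K2)) = 1 / (1 + 10^+1.53 + 10^+0.01)
   = 1 / (1 + 33.884 + 1.0233) = 1/35.908 = 0.02785

α₂ = 0.0278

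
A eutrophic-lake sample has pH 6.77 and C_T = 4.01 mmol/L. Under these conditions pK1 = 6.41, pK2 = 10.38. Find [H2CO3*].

α₀ = 1 / (1 + K1/[H⁺] + K1K2/[H⁺]²) = 1 / (1 + 10^+0.36 + 10^-3.25)
   = 1 / (1 + 2.2909 + 0.00056234) = 1/3.2914 = 0.3038
[CO2*] = α₀ × DIC = 0.3038 × 4.01 = 1.22 mmol/L

[CO2*] = 1.22 mmol/L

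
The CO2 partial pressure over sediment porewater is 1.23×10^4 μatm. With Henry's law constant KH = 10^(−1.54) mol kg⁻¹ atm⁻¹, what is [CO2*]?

[CO2*] = 355 μmol/kg

KH = 10^(−1.54) = 2.884×10^-2 mol kg⁻¹ atm⁻¹
[CO2*] = KH · pCO2 = 2.884×10^-2 × 1.23×10^4×10^-6 atm = 3.55×10^-4 mol/kg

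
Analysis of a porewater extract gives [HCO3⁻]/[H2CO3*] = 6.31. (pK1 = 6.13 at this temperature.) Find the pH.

pH = 6.93

From K1 = [H⁺][HCO3⁻]/[H2CO3*]:  pH = pK1 + log₁₀([HCO3⁻]/[H2CO3*])
log₁₀(6.31) = +0.800
pH = 6.13 + (+0.800) = 6.93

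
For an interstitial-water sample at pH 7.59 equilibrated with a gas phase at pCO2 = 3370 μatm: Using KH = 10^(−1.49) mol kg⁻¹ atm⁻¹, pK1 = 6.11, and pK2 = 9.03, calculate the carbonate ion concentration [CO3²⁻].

[CO3²⁻] = 0.120 mmol/kg

[CO2*] = KH · pCO2 = 10^(−1.49) × 3370×10^-6 = 1.091×10^-4 mol/kg
α₀ = 1/(1 + K1/[H⁺] + K1K2/[H⁺]²) = 1/(1 + 10^+1.48 + 10^+0.04) = 0.03096
DIC = [CO2*]/α₀ = 1.091×10^-4 / 0.03096 = 3.522 mmol/kg
[CO3²⁻] = α₂·DIC; α₂ = 0.03395, so [CO3²⁻] = 0.03395 × 3.522 = 0.120 mmol/kg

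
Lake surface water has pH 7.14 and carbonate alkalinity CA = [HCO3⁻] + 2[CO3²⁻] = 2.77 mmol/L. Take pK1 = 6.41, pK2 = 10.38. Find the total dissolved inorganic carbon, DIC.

DIC = 3.28 mmol/L

CA = [HCO3⁻] + 2[CO3²⁻] = (α₁ + 2α₂)·DIC
At pH 7.14: [H⁺]/K1 = 10^-0.73 = 0.18621, K2/[H⁺] = 10^-3.24 = 0.00057544
α₁ = 1/(1 + 0.18621 + 0.00057544) = 1/1.1868 = 0.8426; α₂ = α₁·K2/[H⁺] = 0.0004849
α₁ + 2α₂ = 0.8436
DIC = CA / (α₁ + 2α₂) = 2.77 / 0.8436 = 3.28 mmol/L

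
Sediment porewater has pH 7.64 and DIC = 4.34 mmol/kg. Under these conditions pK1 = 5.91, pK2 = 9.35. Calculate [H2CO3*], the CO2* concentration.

[CO2*] = 0.0778 mmol/kg

α₀ = 1 / (1 + K1/[H⁺] + K1K2/[H⁺]²) = 1 / (1 + 10^+1.73 + 10^+0.02)
   = 1 / (1 + 53.703 + 1.0471) = 1/55.750 = 0.01794
[CO2*] = α₀ × DIC = 0.01794 × 4.34 = 0.0778 mmol/kg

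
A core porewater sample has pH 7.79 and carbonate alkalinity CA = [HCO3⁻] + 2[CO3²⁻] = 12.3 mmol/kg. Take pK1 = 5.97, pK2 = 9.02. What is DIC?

CA = [HCO3⁻] + 2[CO3²⁻] = (α₁ + 2α₂)·DIC
At pH 7.79: [H⁺]/K1 = 10^-1.82 = 0.015136, K2/[H⁺] = 10^-1.23 = 0.058884
α₁ = 1/(1 + 0.015136 + 0.058884) = 1/1.0740 = 0.9311; α₂ = α₁·K2/[H⁺] = 0.05483
α₁ + 2α₂ = 1.0407
DIC = CA / (α₁ + 2α₂) = 12.3 / 1.0407 = 11.8 mmol/kg

DIC = 11.8 mmol/kg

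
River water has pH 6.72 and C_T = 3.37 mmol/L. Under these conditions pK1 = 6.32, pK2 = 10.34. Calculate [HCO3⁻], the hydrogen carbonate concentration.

α₁ = 1 / (1 + [H⁺]/K1 + K2/[H⁺]) = 1 / (1 + 10^-0.40 + 10^-3.62)
   = 1 / (1 + 0.39811 + 0.00023988) = 1/1.3983 = 0.7151
[HCO3⁻] = α₁ × DIC = 0.7151 × 3.37 = 2.41 mmol/L

[HCO3⁻] = 2.41 mmol/L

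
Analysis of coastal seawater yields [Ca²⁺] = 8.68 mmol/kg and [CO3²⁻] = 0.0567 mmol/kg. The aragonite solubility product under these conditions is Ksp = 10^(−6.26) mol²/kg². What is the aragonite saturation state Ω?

Ω = 0.896

Ksp = 10^(−6.26) = 5.495×10^-7
Ω = [Ca²⁺][CO3²⁻]/Ksp = (8.68×10^-3)(0.0567×10^-3) / 5.495×10^-7 = 0.896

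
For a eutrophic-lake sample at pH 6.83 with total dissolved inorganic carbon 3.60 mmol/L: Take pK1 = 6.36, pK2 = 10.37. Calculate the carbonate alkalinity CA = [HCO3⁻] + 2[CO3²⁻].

CA = 2.69 mmol/L

CA = [HCO3⁻] + 2[CO3²⁻] = (α₁ + 2α₂)·DIC
At pH 6.83: [H⁺]/K1 = 10^-0.47 = 0.33884, K2/[H⁺] = 10^-3.54 = 0.00028840
α₁ = 1/(1 + 0.33884 + 0.00028840) = 1/1.3391 = 0.7468; α₂ = α₁·K2/[H⁺] = 0.0002154
α₁ + 2α₂ = 0.7472
CA = 0.7472 × 3.60 = 2.69 mmol/L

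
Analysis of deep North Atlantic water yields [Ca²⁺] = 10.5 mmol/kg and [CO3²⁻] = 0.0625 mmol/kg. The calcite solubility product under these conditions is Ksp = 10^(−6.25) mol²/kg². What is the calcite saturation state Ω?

Ksp = 10^(−6.25) = 5.623×10^-7
Ω = [Ca²⁺][CO3²⁻]/Ksp = (10.5×10^-3)(0.0625×10^-3) / 5.623×10^-7 = 1.17

Ω = 1.17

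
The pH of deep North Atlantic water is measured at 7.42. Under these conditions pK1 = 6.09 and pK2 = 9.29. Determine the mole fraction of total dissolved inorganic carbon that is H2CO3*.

α₀ = 0.0441

α₀ = 1 / (1 + K1/[H⁺] + K1K2/[H⁺]²) = 1 / (1 + 10^+1.33 + 10^-0.54)
   = 1 / (1 + 21.380 + 0.28840) = 1/22.668 = 0.04412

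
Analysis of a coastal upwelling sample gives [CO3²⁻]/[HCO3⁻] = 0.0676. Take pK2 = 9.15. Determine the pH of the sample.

From K2 = [H⁺][CO3²⁻]/[HCO3⁻]:  pH = pK2 + log₁₀([CO3²⁻]/[HCO3⁻])
log₁₀(0.0676) = -1.170
pH = 9.15 + (-1.170) = 7.98

pH = 7.98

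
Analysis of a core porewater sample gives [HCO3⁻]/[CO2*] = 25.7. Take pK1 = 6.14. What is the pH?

pH = 7.55

From K1 = [H⁺][HCO3⁻]/[CO2*]:  pH = pK1 + log₁₀([HCO3⁻]/[CO2*])
log₁₀(25.7) = +1.410
pH = 6.14 + (+1.410) = 7.55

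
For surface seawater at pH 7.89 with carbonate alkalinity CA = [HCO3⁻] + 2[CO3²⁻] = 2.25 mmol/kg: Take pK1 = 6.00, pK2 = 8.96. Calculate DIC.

DIC = 2.11 mmol/kg

CA = [HCO3⁻] + 2[CO3²⁻] = (α₁ + 2α₂)·DIC
At pH 7.89: [H⁺]/K1 = 10^-1.89 = 0.012882, K2/[H⁺] = 10^-1.07 = 0.085114
α₁ = 1/(1 + 0.012882 + 0.085114) = 1/1.0980 = 0.9107; α₂ = α₁·K2/[H⁺] = 0.07752
α₁ + 2α₂ = 1.0658
DIC = CA / (α₁ + 2α₂) = 2.25 / 1.0658 = 2.11 mmol/kg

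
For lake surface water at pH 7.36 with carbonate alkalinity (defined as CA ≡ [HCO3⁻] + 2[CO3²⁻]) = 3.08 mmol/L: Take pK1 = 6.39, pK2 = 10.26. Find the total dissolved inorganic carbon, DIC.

DIC = 3.41 mmol/L

CA = [HCO3⁻] + 2[CO3²⁻] = (α₁ + 2α₂)·DIC
At pH 7.36: [H⁺]/K1 = 10^-0.97 = 0.10715, K2/[H⁺] = 10^-2.90 = 0.0012589
α₁ = 1/(1 + 0.10715 + 0.0012589) = 1/1.1084 = 0.9022; α₂ = α₁·K2/[H⁺] = 0.001136
α₁ + 2α₂ = 0.9045
DIC = CA / (α₁ + 2α₂) = 3.08 / 0.9045 = 3.41 mmol/L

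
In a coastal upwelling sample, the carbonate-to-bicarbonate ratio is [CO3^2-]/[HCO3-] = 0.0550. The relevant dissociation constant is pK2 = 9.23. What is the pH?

From K2 = [H⁺][CO3^2-]/[HCO3-]:  pH = pK2 + log₁₀([CO3^2-]/[HCO3-])
log₁₀(0.0550) = -1.260
pH = 9.23 + (-1.260) = 7.97

pH = 7.97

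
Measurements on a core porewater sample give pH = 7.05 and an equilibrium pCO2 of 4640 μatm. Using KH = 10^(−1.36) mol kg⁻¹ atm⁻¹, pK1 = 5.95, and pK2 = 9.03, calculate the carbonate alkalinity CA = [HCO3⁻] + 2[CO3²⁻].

[CO2*] = KH · pCO2 = 10^(−1.36) × 4640×10^-6 = 2.025×10^-4 mol/kg
α₀ = 1/(1 + K1/[H⁺] + K1K2/[H⁺]²) = 1/(1 + 10^+1.10 + 10^-0.88) = 0.07288
DIC = [CO2*]/α₀ = 2.025×10^-4 / 0.07288 = 2.779 mmol/kg
CA = (α₁ + 2α₂)·DIC = (0.9175 + 2×0.009608) × 2.779 = 2.60 mmol/kg

CA = 2.60 mmol/kg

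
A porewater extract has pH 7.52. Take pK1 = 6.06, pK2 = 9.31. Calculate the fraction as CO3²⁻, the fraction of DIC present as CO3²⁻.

α₂ = 1 / (1 + [H⁺]/K2 + [H⁺]²/(K1K2)) = 1 / (1 + 10^+1.79 + 10^+0.33)
   = 1 / (1 + 61.660 + 2.1380) = 1/64.797 = 0.01543

α₂ = 0.0154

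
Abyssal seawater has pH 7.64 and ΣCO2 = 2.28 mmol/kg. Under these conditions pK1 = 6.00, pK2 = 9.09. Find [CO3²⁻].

α₂ = 1 / (1 + [H⁺]/K2 + [H⁺]²/(K1K2)) = 1 / (1 + 10^+1.45 + 10^-0.19)
   = 1 / (1 + 28.184 + 0.64565) = 1/29.829 = 0.03352
[CO3²⁻] = α₂ × DIC = 0.03352 × 2.28 = 0.0764 mmol/kg

[CO3²⁻] = 0.0764 mmol/kg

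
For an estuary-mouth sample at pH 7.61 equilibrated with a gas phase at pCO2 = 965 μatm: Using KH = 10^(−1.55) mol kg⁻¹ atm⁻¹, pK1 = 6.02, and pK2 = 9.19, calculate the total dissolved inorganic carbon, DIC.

DIC = 1.11 mmol/kg

[CO2*] = KH · pCO2 = 10^(−1.55) × 965×10^-6 = 2.720×10^-5 mol/kg
α₀ = 1/(1 + K1/[H⁺] + K1K2/[H⁺]²) = 1/(1 + 10^+1.59 + 10^+0.01) = 0.02443
DIC = [CO2*]/α₀ = 2.720×10^-5 / 0.02443 = 1.11 mmol/kg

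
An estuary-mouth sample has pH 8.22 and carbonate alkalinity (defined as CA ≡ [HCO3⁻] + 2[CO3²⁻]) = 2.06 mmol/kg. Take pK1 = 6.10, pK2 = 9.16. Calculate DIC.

DIC = 1.88 mmol/kg

CA = [HCO3⁻] + 2[CO3²⁻] = (α₁ + 2α₂)·DIC
At pH 8.22: [H⁺]/K1 = 10^-2.12 = 0.0075858, K2/[H⁺] = 10^-0.94 = 0.11482
α₁ = 1/(1 + 0.0075858 + 0.11482) = 1/1.1224 = 0.8909; α₂ = α₁·K2/[H⁺] = 0.1023
α₁ + 2α₂ = 1.0955
DIC = CA / (α₁ + 2α₂) = 2.06 / 1.0955 = 1.88 mmol/kg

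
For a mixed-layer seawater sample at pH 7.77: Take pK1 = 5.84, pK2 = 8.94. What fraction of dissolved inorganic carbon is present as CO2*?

α₀ = 1 / (1 + K1/[H⁺] + K1K2/[H⁺]²) = 1 / (1 + 10^+1.93 + 10^+0.76)
   = 1 / (1 + 85.114 + 5.7544) = 1/91.868 = 0.01089

α₀ = 0.0109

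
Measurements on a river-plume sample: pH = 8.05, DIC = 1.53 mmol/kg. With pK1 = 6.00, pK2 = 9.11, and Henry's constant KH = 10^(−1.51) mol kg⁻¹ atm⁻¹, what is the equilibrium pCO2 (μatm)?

pCO2 = 403 μatm

α₀ = 1 / (1 + K1/[H⁺] + K1K2/[H⁺]²) = 1 / (1 + 10^+2.05 + 10^+0.99)
   = 1 / (1 + 112.20 + 9.7724) = 1/122.97 = 0.008132
[CO2*] = α₀ × DIC = 0.008132 × 1.53 = 0.01244 mmol/kg = 12.44 μmol/kg
pCO2 = [CO2*]/KH = 1.244×10^-5 / 3.090×10^-2 = 403 μatm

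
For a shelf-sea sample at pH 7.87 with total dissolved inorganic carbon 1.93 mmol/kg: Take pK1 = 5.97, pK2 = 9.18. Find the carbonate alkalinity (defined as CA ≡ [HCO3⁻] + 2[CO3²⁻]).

CA = [HCO3⁻] + 2[CO3²⁻] = (α₁ + 2α₂)·DIC
At pH 7.87: [H⁺]/K1 = 10^-1.90 = 0.012589, K2/[H⁺] = 10^-1.31 = 0.048978
α₁ = 1/(1 + 0.012589 + 0.048978) = 1/1.0616 = 0.9420; α₂ = α₁·K2/[H⁺] = 0.04614
α₁ + 2α₂ = 1.0343
CA = 1.0343 × 1.93 = 2.00 mmol/kg

CA = 2.00 mmol/kg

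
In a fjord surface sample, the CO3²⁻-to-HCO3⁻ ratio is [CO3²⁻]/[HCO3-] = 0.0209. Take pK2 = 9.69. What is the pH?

From K2 = [H⁺][CO3²⁻]/[HCO3-]:  pH = pK2 + log₁₀([CO3²⁻]/[HCO3-])
log₁₀(0.0209) = -1.680
pH = 9.69 + (-1.680) = 8.01

pH = 8.01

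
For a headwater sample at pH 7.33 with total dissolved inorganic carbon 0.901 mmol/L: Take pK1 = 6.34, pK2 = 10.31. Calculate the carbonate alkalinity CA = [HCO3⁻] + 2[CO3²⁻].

CA = 0.818 mmol/L

CA = [HCO3⁻] + 2[CO3²⁻] = (α₁ + 2α₂)·DIC
At pH 7.33: [H⁺]/K1 = 10^-0.99 = 0.10233, K2/[H⁺] = 10^-2.98 = 0.0010471
α₁ = 1/(1 + 0.10233 + 0.0010471) = 1/1.1034 = 0.9063; α₂ = α₁·K2/[H⁺] = 0.0009490
α₁ + 2α₂ = 0.9082
CA = 0.9082 × 0.901 = 0.818 mmol/L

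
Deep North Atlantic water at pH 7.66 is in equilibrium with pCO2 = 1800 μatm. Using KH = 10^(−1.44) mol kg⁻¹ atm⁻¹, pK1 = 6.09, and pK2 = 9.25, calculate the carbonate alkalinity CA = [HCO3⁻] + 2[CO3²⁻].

CA = 2.55 mmol/kg

[CO2*] = KH · pCO2 = 10^(−1.44) × 1800×10^-6 = 6.535×10^-5 mol/kg
α₀ = 1/(1 + K1/[H⁺] + K1K2/[H⁺]²) = 1/(1 + 10^+1.57 + 10^-0.02) = 0.02557
DIC = [CO2*]/α₀ = 6.535×10^-5 / 0.02557 = 2.556 mmol/kg
CA = (α₁ + 2α₂)·DIC = (0.9500 + 2×0.02442) × 2.556 = 2.55 mmol/kg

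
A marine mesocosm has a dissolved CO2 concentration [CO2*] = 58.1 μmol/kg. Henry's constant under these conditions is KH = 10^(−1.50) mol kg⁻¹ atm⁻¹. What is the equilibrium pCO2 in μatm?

KH = 10^(−1.50) = 3.162×10^-2 mol kg⁻¹ atm⁻¹
pCO2 = [CO2*]/KH = 58.1×10^-6 / 3.162×10^-2 = 1.84×10^-3 atm = 1840 μatm

pCO2 = 1840 μatm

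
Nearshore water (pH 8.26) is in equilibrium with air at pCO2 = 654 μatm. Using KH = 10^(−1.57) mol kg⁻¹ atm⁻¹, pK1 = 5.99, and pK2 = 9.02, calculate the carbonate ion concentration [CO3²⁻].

[CO3²⁻] = 0.570 mmol/kg

[CO2*] = KH · pCO2 = 10^(−1.57) × 654×10^-6 = 1.760×10^-5 mol/kg
α₀ = 1/(1 + K1/[H⁺] + K1K2/[H⁺]²) = 1/(1 + 10^+2.27 + 10^+1.51) = 0.004554
DIC = [CO2*]/α₀ = 1.760×10^-5 / 0.004554 = 3.865 mmol/kg
[CO3²⁻] = α₂·DIC; α₂ = 0.1474, so [CO3²⁻] = 0.1474 × 3.865 = 0.570 mmol/kg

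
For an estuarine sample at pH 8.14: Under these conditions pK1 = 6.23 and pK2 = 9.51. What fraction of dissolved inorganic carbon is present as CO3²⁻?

α₂ = 1 / (1 + [H⁺]/K2 + [H⁺]²/(K1K2)) = 1 / (1 + 10^+1.37 + 10^-0.54)
   = 1 / (1 + 23.442 + 0.28840) = 1/24.731 = 0.04044

α₂ = 0.0404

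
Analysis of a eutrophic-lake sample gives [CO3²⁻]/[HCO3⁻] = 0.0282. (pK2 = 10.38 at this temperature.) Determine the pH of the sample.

pH = 8.83

From K2 = [H⁺][CO3²⁻]/[HCO3⁻]:  pH = pK2 + log₁₀([CO3²⁻]/[HCO3⁻])
log₁₀(0.0282) = -1.550
pH = 10.38 + (-1.550) = 8.83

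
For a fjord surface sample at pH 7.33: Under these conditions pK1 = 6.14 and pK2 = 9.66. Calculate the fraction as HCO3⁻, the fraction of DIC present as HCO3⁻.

α₁ = 1 / (1 + [H⁺]/K1 + K2/[H⁺]) = 1 / (1 + 10^-1.19 + 10^-2.33)
   = 1 / (1 + 0.064565 + 0.0046774) = 1/1.0692 = 0.9352

α₁ = 0.935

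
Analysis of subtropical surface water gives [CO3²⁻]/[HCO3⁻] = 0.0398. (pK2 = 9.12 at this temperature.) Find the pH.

From K2 = [H⁺][CO3²⁻]/[HCO3⁻]:  pH = pK2 + log₁₀([CO3²⁻]/[HCO3⁻])
log₁₀(0.0398) = -1.400
pH = 9.12 + (-1.400) = 7.72

pH = 7.72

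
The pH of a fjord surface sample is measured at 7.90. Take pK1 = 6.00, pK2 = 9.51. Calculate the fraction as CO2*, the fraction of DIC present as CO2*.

α₀ = 0.0121

α₀ = 1 / (1 + K1/[H⁺] + K1K2/[H⁺]²) = 1 / (1 + 10^+1.90 + 10^+0.29)
   = 1 / (1 + 79.433 + 1.9498) = 1/82.383 = 0.01214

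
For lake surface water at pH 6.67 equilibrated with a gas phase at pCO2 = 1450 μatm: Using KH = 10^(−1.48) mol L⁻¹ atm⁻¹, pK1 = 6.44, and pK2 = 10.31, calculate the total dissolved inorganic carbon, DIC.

DIC = 0.130 mmol/L

[CO2*] = KH · pCO2 = 10^(−1.48) × 1450×10^-6 = 4.801×10^-5 mol/L
α₀ = 1/(1 + K1/[H⁺] + K1K2/[H⁺]²) = 1/(1 + 10^+0.23 + 10^-3.41) = 0.3706
DIC = [CO2*]/α₀ = 4.801×10^-5 / 0.3706 = 0.130 mmol/L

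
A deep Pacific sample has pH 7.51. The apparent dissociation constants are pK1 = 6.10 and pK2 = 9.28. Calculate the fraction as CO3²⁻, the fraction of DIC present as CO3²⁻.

α₂ = 1 / (1 + [H⁺]/K2 + [H⁺]²/(K1K2)) = 1 / (1 + 10^+1.77 + 10^+0.36)
   = 1 / (1 + 58.884 + 2.2909) = 1/62.175 = 0.01608

α₂ = 0.0161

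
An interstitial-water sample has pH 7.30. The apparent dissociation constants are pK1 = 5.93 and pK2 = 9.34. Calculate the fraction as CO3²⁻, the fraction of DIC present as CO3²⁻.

α₂ = 1 / (1 + [H⁺]/K2 + [H⁺]²/(K1K2)) = 1 / (1 + 10^+2.04 + 10^+0.67)
   = 1 / (1 + 109.65 + 4.6774) = 1/115.33 = 0.008671

α₂ = 0.00867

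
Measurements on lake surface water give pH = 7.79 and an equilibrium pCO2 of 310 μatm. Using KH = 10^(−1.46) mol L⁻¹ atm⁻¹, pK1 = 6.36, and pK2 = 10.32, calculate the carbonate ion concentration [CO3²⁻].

[CO3²⁻] = 0.854 μmol/L

[CO2*] = KH · pCO2 = 10^(−1.46) × 310×10^-6 = 1.075×10^-5 mol/L
α₀ = 1/(1 + K1/[H⁺] + K1K2/[H⁺]²) = 1/(1 + 10^+1.43 + 10^-1.10) = 0.03572
DIC = [CO2*]/α₀ = 1.075×10^-5 / 0.03572 = 0.3009 mmol/L
[CO3²⁻] = α₂·DIC; α₂ = 0.002837, so [CO3²⁻] = 0.002837 × 0.3009 = 0.000854 mmol/L = 0.854 μmol/L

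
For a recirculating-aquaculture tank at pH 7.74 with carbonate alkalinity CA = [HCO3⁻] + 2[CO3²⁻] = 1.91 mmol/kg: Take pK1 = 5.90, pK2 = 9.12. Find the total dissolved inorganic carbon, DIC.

DIC = 1.86 mmol/kg

CA = [HCO3⁻] + 2[CO3²⁻] = (α₁ + 2α₂)·DIC
At pH 7.74: [H⁺]/K1 = 10^-1.84 = 0.014454, K2/[H⁺] = 10^-1.38 = 0.041687
α₁ = 1/(1 + 0.014454 + 0.041687) = 1/1.0561 = 0.9468; α₂ = α₁·K2/[H⁺] = 0.03947
α₁ + 2α₂ = 1.0258
DIC = CA / (α₁ + 2α₂) = 1.91 / 1.0258 = 1.86 mmol/kg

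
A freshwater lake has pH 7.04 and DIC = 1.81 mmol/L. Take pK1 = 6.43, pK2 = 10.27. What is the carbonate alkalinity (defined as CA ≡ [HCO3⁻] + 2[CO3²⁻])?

CA = [HCO3⁻] + 2[CO3²⁻] = (α₁ + 2α₂)·DIC
At pH 7.04: [H⁺]/K1 = 10^-0.61 = 0.24547, K2/[H⁺] = 10^-3.23 = 0.00058884
α₁ = 1/(1 + 0.24547 + 0.00058884) = 1/1.2461 = 0.8025; α₂ = α₁·K2/[H⁺] = 0.0004726
α₁ + 2α₂ = 0.8035
CA = 0.8035 × 1.81 = 1.45 mmol/L

CA = 1.45 mmol/L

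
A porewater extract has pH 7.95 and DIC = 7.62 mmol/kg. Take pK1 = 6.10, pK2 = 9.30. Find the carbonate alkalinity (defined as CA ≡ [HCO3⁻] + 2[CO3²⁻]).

CA = 7.84 mmol/kg

CA = [HCO3⁻] + 2[CO3²⁻] = (α₁ + 2α₂)·DIC
At pH 7.95: [H⁺]/K1 = 10^-1.85 = 0.014125, K2/[H⁺] = 10^-1.35 = 0.044668
α₁ = 1/(1 + 0.014125 + 0.044668) = 1/1.0588 = 0.9445; α₂ = α₁·K2/[H⁺] = 0.04219
α₁ + 2α₂ = 1.0288
CA = 1.0288 × 7.62 = 7.84 mmol/kg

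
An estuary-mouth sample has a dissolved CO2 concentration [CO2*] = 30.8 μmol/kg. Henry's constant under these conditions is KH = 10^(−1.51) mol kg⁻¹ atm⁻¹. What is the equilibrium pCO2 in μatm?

pCO2 = 997 μatm

KH = 10^(−1.51) = 3.090×10^-2 mol kg⁻¹ atm⁻¹
pCO2 = [CO2*]/KH = 30.8×10^-6 / 3.090×10^-2 = 9.97×10^-4 atm = 997 μatm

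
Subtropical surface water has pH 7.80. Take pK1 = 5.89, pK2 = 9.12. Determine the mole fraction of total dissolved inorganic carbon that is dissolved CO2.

α₀ = 1 / (1 + K1/[H⁺] + K1K2/[H⁺]²) = 1 / (1 + 10^+1.91 + 10^+0.59)
   = 1 / (1 + 81.283 + 3.8905) = 1/86.174 = 0.01160

α₀ = 0.0116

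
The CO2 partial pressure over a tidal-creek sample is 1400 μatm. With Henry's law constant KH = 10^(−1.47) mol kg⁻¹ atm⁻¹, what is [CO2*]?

KH = 10^(−1.47) = 3.388×10^-2 mol kg⁻¹ atm⁻¹
[CO2*] = KH · pCO2 = 3.388×10^-2 × 1400×10^-6 atm = 4.74×10^-5 mol/kg

[CO2*] = 47.4 μmol/kg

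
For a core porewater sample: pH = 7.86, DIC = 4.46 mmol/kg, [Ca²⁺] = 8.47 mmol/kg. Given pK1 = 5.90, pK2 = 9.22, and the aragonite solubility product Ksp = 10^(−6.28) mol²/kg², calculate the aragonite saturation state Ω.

Ω = 2.98

α₂ = 1 / (1 + [H⁺]/K2 + [H⁺]²/(K1K2)) = 1 / (1 + 10^+1.36 + 10^-0.60)
   = 1 / (1 + 22.909 + 0.25119) = 1/24.160 = 0.04139
[CO3²⁻] = α₂ × DIC = 0.04139 × 4.46 = 0.1846 mmol/kg
Ksp = 10^(−6.28) = 5.248×10^-7
Ω = [Ca²⁺][CO3²⁻]/Ksp = (8.47×10^-3)(1.846×10^-4) / 5.248×10^-7 = 2.98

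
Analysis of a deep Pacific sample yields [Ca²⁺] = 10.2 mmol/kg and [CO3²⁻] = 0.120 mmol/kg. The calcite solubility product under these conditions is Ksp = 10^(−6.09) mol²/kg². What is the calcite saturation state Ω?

Ω = 1.51

Ksp = 10^(−6.09) = 8.128×10^-7
Ω = [Ca²⁺][CO3²⁻]/Ksp = (10.2×10^-3)(0.120×10^-3) / 8.128×10^-7 = 1.51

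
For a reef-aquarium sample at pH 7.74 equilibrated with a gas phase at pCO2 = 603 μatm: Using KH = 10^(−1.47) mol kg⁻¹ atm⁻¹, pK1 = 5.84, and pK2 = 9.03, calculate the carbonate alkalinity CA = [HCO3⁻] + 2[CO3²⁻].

CA = 1.79 mmol/kg

[CO2*] = KH · pCO2 = 10^(−1.47) × 603×10^-6 = 2.043×10^-5 mol/kg
α₀ = 1/(1 + K1/[H⁺] + K1K2/[H⁺]²) = 1/(1 + 10^+1.90 + 10^+0.61) = 0.01183
DIC = [CO2*]/α₀ = 2.043×10^-5 / 0.01183 = 1.727 mmol/kg
CA = (α₁ + 2α₂)·DIC = (0.9400 + 2×0.04821) × 1.727 = 1.79 mmol/kg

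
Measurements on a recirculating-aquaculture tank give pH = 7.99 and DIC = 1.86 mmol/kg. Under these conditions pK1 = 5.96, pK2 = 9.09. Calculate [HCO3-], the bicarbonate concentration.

[HCO3⁻] = 1.71 mmol/kg

α₁ = 1 / (1 + [H⁺]/K1 + K2/[H⁺]) = 1 / (1 + 10^-2.03 + 10^-1.10)
   = 1 / (1 + 0.0093325 + 0.079433) = 1/1.0888 = 0.9185
[HCO3⁻] = α₁ × DIC = 0.9185 × 1.86 = 1.71 mmol/kg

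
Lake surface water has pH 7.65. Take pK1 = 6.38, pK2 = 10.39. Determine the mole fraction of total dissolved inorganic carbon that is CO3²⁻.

α₂ = 0.00172

α₂ = 1 / (1 + [H⁺]/K2 + [H⁺]²/(K1K2)) = 1 / (1 + 10^+2.74 + 10^+1.47)
   = 1 / (1 + 549.54 + 29.512) = 1/580.05 = 0.001724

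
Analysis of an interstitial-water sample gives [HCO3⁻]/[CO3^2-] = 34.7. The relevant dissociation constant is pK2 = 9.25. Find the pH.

pH = 7.71

From K2 = [H⁺][CO3^2-]/[HCO3⁻]:  pH = pK2 − log₁₀([HCO3⁻]/[CO3^2-])
log₁₀(34.7) = +1.540
pH = 9.25 − (+1.540) = 7.71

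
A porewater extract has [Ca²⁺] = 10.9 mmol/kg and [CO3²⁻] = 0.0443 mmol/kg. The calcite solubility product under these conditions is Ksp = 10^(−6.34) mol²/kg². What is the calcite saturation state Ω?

Ω = 1.06

Ksp = 10^(−6.34) = 4.571×10^-7
Ω = [Ca²⁺][CO3²⁻]/Ksp = (10.9×10^-3)(0.0443×10^-3) / 4.571×10^-7 = 1.06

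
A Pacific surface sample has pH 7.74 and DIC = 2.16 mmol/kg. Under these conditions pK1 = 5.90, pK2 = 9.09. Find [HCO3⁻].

α₁ = 1 / (1 + [H⁺]/K1 + K2/[H⁺]) = 1 / (1 + 10^-1.84 + 10^-1.35)
   = 1 / (1 + 0.014454 + 0.044668) = 1/1.0591 = 0.9442
[HCO3⁻] = α₁ × DIC = 0.9442 × 2.16 = 2.04 mmol/kg

[HCO3⁻] = 2.04 mmol/kg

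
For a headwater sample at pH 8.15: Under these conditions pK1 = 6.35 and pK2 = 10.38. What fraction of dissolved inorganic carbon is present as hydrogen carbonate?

α₁ = 1 / (1 + [H⁺]/K1 + K2/[H⁺]) = 1 / (1 + 10^-1.80 + 10^-2.23)
   = 1 / (1 + 0.015849 + 0.0058884) = 1/1.0217 = 0.9787

α₁ = 0.979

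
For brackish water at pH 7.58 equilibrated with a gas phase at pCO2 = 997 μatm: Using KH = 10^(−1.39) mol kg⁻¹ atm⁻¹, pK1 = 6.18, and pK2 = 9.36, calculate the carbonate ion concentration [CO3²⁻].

[CO3²⁻] = 16.9 μmol/kg

[CO2*] = KH · pCO2 = 10^(−1.39) × 997×10^-6 = 4.062×10^-5 mol/kg
α₀ = 1/(1 + K1/[H⁺] + K1K2/[H⁺]²) = 1/(1 + 10^+1.40 + 10^-0.38) = 0.03769
DIC = [CO2*]/α₀ = 4.062×10^-5 / 0.03769 = 1.078 mmol/kg
[CO3²⁻] = α₂·DIC; α₂ = 0.01571, so [CO3²⁻] = 0.01571 × 1.078 = 0.0169 mmol/kg = 16.9 μmol/kg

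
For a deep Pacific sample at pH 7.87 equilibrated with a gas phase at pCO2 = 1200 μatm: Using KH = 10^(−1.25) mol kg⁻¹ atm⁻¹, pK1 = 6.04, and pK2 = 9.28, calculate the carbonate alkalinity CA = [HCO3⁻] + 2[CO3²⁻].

CA = 4.92 mmol/kg

[CO2*] = KH · pCO2 = 10^(−1.25) × 1200×10^-6 = 6.748×10^-5 mol/kg
α₀ = 1/(1 + K1/[H⁺] + K1K2/[H⁺]²) = 1/(1 + 10^+1.83 + 10^+0.42) = 0.01404
DIC = [CO2*]/α₀ = 6.748×10^-5 / 0.01404 = 4.807 mmol/kg
CA = (α₁ + 2α₂)·DIC = (0.9490 + 2×0.03692) × 4.807 = 4.92 mmol/kg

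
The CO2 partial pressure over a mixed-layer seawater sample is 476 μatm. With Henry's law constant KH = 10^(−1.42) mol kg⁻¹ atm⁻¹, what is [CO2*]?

[CO2*] = 18.1 μmol/kg

KH = 10^(−1.42) = 3.802×10^-2 mol kg⁻¹ atm⁻¹
[CO2*] = KH · pCO2 = 3.802×10^-2 × 476×10^-6 atm = 1.81×10^-5 mol/kg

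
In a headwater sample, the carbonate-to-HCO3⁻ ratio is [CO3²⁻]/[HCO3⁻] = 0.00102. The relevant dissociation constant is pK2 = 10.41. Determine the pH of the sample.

From K2 = [H⁺][CO3²⁻]/[HCO3⁻]:  pH = pK2 + log₁₀([CO3²⁻]/[HCO3⁻])
log₁₀(0.00102) = -2.991
pH = 10.41 + (-2.991) = 7.42

pH = 7.42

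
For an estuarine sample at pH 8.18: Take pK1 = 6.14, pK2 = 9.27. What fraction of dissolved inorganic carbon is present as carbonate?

α₂ = 0.0745

α₂ = 1 / (1 + [H⁺]/K2 + [H⁺]²/(K1K2)) = 1 / (1 + 10^+1.09 + 10^-0.95)
   = 1 / (1 + 12.303 + 0.11220) = 1/13.415 = 0.07454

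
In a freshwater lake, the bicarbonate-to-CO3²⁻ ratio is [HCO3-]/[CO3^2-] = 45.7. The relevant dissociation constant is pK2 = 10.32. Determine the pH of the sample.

pH = 8.66

From K2 = [H⁺][CO3^2-]/[HCO3-]:  pH = pK2 − log₁₀([HCO3-]/[CO3^2-])
log₁₀(45.7) = +1.660
pH = 10.32 − (+1.660) = 8.66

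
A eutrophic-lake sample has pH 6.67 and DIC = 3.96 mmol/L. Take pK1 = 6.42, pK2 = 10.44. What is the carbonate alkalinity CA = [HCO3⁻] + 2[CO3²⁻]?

CA = [HCO3⁻] + 2[CO3²⁻] = (α₁ + 2α₂)·DIC
At pH 6.67: [H⁺]/K1 = 10^-0.25 = 0.56234, K2/[H⁺] = 10^-3.77 = 0.00016982
α₁ = 1/(1 + 0.56234 + 0.00016982) = 1/1.5625 = 0.6400; α₂ = α₁·K2/[H⁺] = 0.0001087
α₁ + 2α₂ = 0.6402
CA = 0.6402 × 3.96 = 2.54 mmol/L

CA = 2.54 mmol/L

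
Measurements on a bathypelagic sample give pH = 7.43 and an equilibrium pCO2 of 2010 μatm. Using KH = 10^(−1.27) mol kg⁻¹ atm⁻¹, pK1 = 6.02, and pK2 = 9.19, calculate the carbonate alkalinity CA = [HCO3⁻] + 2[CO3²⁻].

CA = 2.87 mmol/kg

[CO2*] = KH · pCO2 = 10^(−1.27) × 2010×10^-6 = 1.079×10^-4 mol/kg
α₀ = 1/(1 + K1/[H⁺] + K1K2/[H⁺]²) = 1/(1 + 10^+1.41 + 10^-0.35) = 0.03683
DIC = [CO2*]/α₀ = 1.079×10^-4 / 0.03683 = 2.931 mmol/kg
CA = (α₁ + 2α₂)·DIC = (0.9467 + 2×0.01645) × 2.931 = 2.87 mmol/kg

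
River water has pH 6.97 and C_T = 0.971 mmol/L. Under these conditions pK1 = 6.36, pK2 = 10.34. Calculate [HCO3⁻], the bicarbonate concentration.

α₁ = 1 / (1 + [H⁺]/K1 + K2/[H⁺]) = 1 / (1 + 10^-0.61 + 10^-3.37)
   = 1 / (1 + 0.24547 + 0.00042658) = 1/1.2459 = 0.8026
[HCO3⁻] = α₁ × DIC = 0.8026 × 0.971 = 0.779 mmol/L

[HCO3⁻] = 0.779 mmol/L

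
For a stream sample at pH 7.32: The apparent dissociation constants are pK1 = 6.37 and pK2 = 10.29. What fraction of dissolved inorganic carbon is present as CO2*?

α₀ = 1 / (1 + K1/[H⁺] + K1K2/[H⁺]²) = 1 / (1 + 10^+0.95 + 10^-2.02)
   = 1 / (1 + 8.9125 + 0.0095499) = 1/9.9221 = 0.1008

α₀ = 0.101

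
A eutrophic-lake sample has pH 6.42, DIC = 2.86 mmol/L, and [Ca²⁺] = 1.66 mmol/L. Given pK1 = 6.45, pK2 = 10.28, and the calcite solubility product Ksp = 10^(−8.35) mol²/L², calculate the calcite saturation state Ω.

Ω = 0.0708

α₂ = 1 / (1 + [H⁺]/K2 + [H⁺]²/(K1K2)) = 1 / (1 + 10^+3.86 + 10^+3.89)
   = 1 / (1 + 7244.4 + 7762.5) = 1/1.5008×10^4 = 6.663×10^-5
[CO3²⁻] = α₂ × DIC = 6.663×10^-5 × 2.86 = 0.0001906 mmol/L = 0.1906 μmol/L
Ksp = 10^(−8.35) = 4.467×10^-9
Ω = [Ca²⁺][CO3²⁻]/Ksp = (1.66×10^-3)(1.906×10^-7) / 4.467×10^-9 = 0.0708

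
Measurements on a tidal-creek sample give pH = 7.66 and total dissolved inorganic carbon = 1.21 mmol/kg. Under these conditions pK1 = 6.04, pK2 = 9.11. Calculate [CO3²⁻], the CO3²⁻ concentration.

[CO3²⁻] = 0.0405 mmol/kg

α₂ = 1 / (1 + [H⁺]/K2 + [H⁺]²/(K1K2)) = 1 / (1 + 10^+1.45 + 10^-0.17)
   = 1 / (1 + 28.184 + 0.67608) = 1/29.860 = 0.03349
[CO3²⁻] = α₂ × DIC = 0.03349 × 1.21 = 0.0405 mmol/kg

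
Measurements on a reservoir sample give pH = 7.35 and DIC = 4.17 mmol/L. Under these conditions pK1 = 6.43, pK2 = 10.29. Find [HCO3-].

α₁ = 1 / (1 + [H⁺]/K1 + K2/[H⁺]) = 1 / (1 + 10^-0.92 + 10^-2.94)
   = 1 / (1 + 0.12023 + 0.0011482) = 1/1.1214 = 0.8918
[HCO3⁻] = α₁ × DIC = 0.8918 × 4.17 = 3.72 mmol/L

[HCO3⁻] = 3.72 mmol/L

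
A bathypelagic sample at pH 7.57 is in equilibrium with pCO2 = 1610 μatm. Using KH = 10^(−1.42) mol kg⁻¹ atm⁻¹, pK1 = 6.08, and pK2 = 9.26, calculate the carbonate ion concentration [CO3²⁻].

[CO2*] = KH · pCO2 = 10^(−1.42) × 1610×10^-6 = 6.121×10^-5 mol/kg
α₀ = 1/(1 + K1/[H⁺] + K1K2/[H⁺]²) = 1/(1 + 10^+1.49 + 10^-0.20) = 0.03074
DIC = [CO2*]/α₀ = 6.121×10^-5 / 0.03074 = 1.991 mmol/kg
[CO3²⁻] = α₂·DIC; α₂ = 0.01939, so [CO3²⁻] = 0.01939 × 1.991 = 0.0386 mmol/kg

[CO3²⁻] = 0.0386 mmol/kg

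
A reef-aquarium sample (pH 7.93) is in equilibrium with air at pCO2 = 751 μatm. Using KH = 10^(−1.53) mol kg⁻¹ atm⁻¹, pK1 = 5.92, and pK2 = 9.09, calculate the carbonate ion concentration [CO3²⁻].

[CO3²⁻] = 0.157 mmol/kg

[CO2*] = KH · pCO2 = 10^(−1.53) × 751×10^-6 = 2.216×10^-5 mol/kg
α₀ = 1/(1 + K1/[H⁺] + K1K2/[H⁺]²) = 1/(1 + 10^+2.01 + 10^+0.85) = 0.009057
DIC = [CO2*]/α₀ = 2.216×10^-5 / 0.009057 = 2.447 mmol/kg
[CO3²⁻] = α₂·DIC; α₂ = 0.06412, so [CO3²⁻] = 0.06412 × 2.447 = 0.157 mmol/kg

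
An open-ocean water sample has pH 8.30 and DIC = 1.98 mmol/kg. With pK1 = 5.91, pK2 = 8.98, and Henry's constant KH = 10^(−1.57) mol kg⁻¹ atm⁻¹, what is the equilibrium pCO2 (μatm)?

pCO2 = 247 μatm

α₀ = 1 / (1 + K1/[H⁺] + K1K2/[H⁺]²) = 1 / (1 + 10^+2.39 + 10^+1.71)
   = 1 / (1 + 245.47 + 51.286) = 1/297.76 = 0.003358
[CO2*] = α₀ × DIC = 0.003358 × 1.98 = 0.006650 mmol/kg = 6.650 μmol/kg
pCO2 = [CO2*]/KH = 6.650×10^-6 / 2.692×10^-2 = 247 μatm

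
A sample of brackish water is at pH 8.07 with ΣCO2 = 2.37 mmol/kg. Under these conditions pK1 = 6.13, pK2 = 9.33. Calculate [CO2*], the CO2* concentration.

α₀ = 1 / (1 + K1/[H⁺] + K1K2/[H⁺]²) = 1 / (1 + 10^+1.94 + 10^+0.68)
   = 1 / (1 + 87.096 + 4.7863) = 1/92.883 = 0.01077
[CO2*] = α₀ × DIC = 0.01077 × 2.37 = 0.0255 mmol/kg

[CO2*] = 0.0255 mmol/kg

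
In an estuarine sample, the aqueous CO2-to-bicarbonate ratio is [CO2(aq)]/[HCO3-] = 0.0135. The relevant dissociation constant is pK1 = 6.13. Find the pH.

From K1 = [H⁺][HCO3-]/[CO2(aq)]:  pH = pK1 − log₁₀([CO2(aq)]/[HCO3-])
log₁₀(0.0135) = -1.870
pH = 6.13 − (-1.870) = 8.00

pH = 8.00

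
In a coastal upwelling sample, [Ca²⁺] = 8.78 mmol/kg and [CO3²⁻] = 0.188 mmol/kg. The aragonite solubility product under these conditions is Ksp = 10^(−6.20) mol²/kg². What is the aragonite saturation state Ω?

Ω = 2.62

Ksp = 10^(−6.20) = 6.310×10^-7
Ω = [Ca²⁺][CO3²⁻]/Ksp = (8.78×10^-3)(0.188×10^-3) / 6.310×10^-7 = 2.62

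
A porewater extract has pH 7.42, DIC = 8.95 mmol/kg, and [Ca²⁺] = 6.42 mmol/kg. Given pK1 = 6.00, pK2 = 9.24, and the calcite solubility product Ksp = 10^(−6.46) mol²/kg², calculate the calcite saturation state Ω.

α₂ = 1 / (1 + [H⁺]/K2 + [H⁺]²/(K1K2)) = 1 / (1 + 10^+1.82 + 10^+0.40)
   = 1 / (1 + 66.069 + 2.5119) = 1/69.581 = 0.01437
[CO3²⁻] = α₂ × DIC = 0.01437 × 8.95 = 0.1286 mmol/kg
Ksp = 10^(−6.46) = 3.467×10^-7
Ω = [Ca²⁺][CO3²⁻]/Ksp = (6.42×10^-3)(1.286×10^-4) / 3.467×10^-7 = 2.38

Ω = 2.38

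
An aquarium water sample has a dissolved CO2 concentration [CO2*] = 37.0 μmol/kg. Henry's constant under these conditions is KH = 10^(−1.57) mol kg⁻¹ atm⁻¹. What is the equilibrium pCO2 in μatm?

KH = 10^(−1.57) = 2.692×10^-2 mol kg⁻¹ atm⁻¹
pCO2 = [CO2*]/KH = 37.0×10^-6 / 2.692×10^-2 = 1.37×10^-3 atm = 1370 μatm

pCO2 = 1370 μatm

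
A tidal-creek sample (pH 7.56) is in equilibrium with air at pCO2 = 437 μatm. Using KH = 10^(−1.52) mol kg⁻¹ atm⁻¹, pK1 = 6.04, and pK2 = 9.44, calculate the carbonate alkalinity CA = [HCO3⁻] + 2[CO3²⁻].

[CO2*] = KH · pCO2 = 10^(−1.52) × 437×10^-6 = 1.320×10^-5 mol/kg
α₀ = 1/(1 + K1/[H⁺] + K1K2/[H⁺]²) = 1/(1 + 10^+1.52 + 10^-0.36) = 0.02894
DIC = [CO2*]/α₀ = 1.320×10^-5 / 0.02894 = 0.4560 mmol/kg
CA = (α₁ + 2α₂)·DIC = (0.9584 + 2×0.01263) × 0.4560 = 0.449 mmol/kg

CA = 0.449 mmol/kg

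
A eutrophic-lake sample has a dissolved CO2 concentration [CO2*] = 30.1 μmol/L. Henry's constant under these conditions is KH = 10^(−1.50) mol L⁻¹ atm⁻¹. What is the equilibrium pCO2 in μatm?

pCO2 = 952 μatm

KH = 10^(−1.50) = 3.162×10^-2 mol L⁻¹ atm⁻¹
pCO2 = [CO2*]/KH = 30.1×10^-6 / 3.162×10^-2 = 9.52×10^-4 atm = 952 μatm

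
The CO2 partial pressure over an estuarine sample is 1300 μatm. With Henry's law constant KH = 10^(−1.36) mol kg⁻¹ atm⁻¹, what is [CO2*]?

KH = 10^(−1.36) = 4.365×10^-2 mol kg⁻¹ atm⁻¹
[CO2*] = KH · pCO2 = 4.365×10^-2 × 1300×10^-6 atm = 5.67×10^-5 mol/kg

[CO2*] = 56.7 μmol/kg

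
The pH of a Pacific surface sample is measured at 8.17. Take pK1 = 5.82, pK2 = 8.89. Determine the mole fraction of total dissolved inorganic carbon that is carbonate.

α₂ = 1 / (1 + [H⁺]/K2 + [H⁺]²/(K1K2)) = 1 / (1 + 10^+0.72 + 10^-1.63)
   = 1 / (1 + 5.2481 + 0.023442) = 1/6.2715 = 0.1595

α₂ = 0.159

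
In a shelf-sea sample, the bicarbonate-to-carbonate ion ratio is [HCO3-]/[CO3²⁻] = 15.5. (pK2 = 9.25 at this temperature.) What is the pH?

From K2 = [H⁺][CO3²⁻]/[HCO3-]:  pH = pK2 − log₁₀([HCO3-]/[CO3²⁻])
log₁₀(15.5) = +1.190
pH = 9.25 − (+1.190) = 8.06

pH = 8.06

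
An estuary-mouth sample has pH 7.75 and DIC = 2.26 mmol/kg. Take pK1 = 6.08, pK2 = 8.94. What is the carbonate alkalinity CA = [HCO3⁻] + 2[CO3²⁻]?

CA = [HCO3⁻] + 2[CO3²⁻] = (α₁ + 2α₂)·DIC
At pH 7.75: [H⁺]/K1 = 10^-1.67 = 0.021380, K2/[H⁺] = 10^-1.19 = 0.064565
α₁ = 1/(1 + 0.021380 + 0.064565) = 1/1.0859 = 0.9209; α₂ = α₁·K2/[H⁺] = 0.05946
α₁ + 2α₂ = 1.0398
CA = 1.0398 × 2.26 = 2.35 mmol/kg

CA = 2.35 mmol/kg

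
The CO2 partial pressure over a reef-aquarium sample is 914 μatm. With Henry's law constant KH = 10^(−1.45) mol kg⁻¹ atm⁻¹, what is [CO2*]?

[CO2*] = 32.4 μmol/kg

KH = 10^(−1.45) = 3.548×10^-2 mol kg⁻¹ atm⁻¹
[CO2*] = KH · pCO2 = 3.548×10^-2 × 914×10^-6 atm = 3.24×10^-5 mol/kg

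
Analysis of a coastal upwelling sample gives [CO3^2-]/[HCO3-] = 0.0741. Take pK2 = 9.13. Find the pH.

pH = 8.00

From K2 = [H⁺][CO3^2-]/[HCO3-]:  pH = pK2 + log₁₀([CO3^2-]/[HCO3-])
log₁₀(0.0741) = -1.130
pH = 9.13 + (-1.130) = 8.00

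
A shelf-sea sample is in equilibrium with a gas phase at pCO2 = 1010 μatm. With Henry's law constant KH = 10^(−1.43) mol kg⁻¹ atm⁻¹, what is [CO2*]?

[CO2*] = 37.5 μmol/kg

KH = 10^(−1.43) = 3.715×10^-2 mol kg⁻¹ atm⁻¹
[CO2*] = KH · pCO2 = 3.715×10^-2 × 1010×10^-6 atm = 3.75×10^-5 mol/kg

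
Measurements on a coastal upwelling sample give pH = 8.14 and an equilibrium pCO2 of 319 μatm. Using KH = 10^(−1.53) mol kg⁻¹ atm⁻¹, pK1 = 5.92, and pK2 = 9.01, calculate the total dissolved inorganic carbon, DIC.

DIC = 1.78 mmol/kg

[CO2*] = KH · pCO2 = 10^(−1.53) × 319×10^-6 = 9.414×10^-6 mol/kg
α₀ = 1/(1 + K1/[H⁺] + K1K2/[H⁺]²) = 1/(1 + 10^+2.22 + 10^+1.35) = 0.005281
DIC = [CO2*]/α₀ = 9.414×10^-6 / 0.005281 = 1.78 mmol/kg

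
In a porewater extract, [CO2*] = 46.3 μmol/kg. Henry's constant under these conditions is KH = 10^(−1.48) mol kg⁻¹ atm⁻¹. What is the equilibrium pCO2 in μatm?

KH = 10^(−1.48) = 3.311×10^-2 mol kg⁻¹ atm⁻¹
pCO2 = [CO2*]/KH = 46.3×10^-6 / 3.311×10^-2 = 1.40×10^-3 atm = 1400 μatm

pCO2 = 1400 μatm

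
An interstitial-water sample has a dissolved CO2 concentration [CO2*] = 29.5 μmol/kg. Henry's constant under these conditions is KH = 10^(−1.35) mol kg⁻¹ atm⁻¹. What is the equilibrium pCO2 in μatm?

pCO2 = 660 μatm

KH = 10^(−1.35) = 4.467×10^-2 mol kg⁻¹ atm⁻¹
pCO2 = [CO2*]/KH = 29.5×10^-6 / 4.467×10^-2 = 6.60×10^-4 atm = 660 μatm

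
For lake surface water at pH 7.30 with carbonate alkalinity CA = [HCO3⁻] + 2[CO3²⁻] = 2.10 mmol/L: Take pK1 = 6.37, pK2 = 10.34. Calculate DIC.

DIC = 2.34 mmol/L

CA = [HCO3⁻] + 2[CO3²⁻] = (α₁ + 2α₂)·DIC
At pH 7.30: [H⁺]/K1 = 10^-0.93 = 0.11749, K2/[H⁺] = 10^-3.04 = 0.00091201
α₁ = 1/(1 + 0.11749 + 0.00091201) = 1/1.1184 = 0.8941; α₂ = α₁·K2/[H⁺] = 0.0008155
α₁ + 2α₂ = 0.8958
DIC = CA / (α₁ + 2α₂) = 2.10 / 0.8958 = 2.34 mmol/L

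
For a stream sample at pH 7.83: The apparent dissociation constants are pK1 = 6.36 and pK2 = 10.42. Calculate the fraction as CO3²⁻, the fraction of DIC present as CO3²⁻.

α₂ = 0.00248

α₂ = 1 / (1 + [H⁺]/K2 + [H⁺]²/(K1K2)) = 1 / (1 + 10^+2.59 + 10^+1.12)
   = 1 / (1 + 389.05 + 13.183) = 1/403.23 = 0.002480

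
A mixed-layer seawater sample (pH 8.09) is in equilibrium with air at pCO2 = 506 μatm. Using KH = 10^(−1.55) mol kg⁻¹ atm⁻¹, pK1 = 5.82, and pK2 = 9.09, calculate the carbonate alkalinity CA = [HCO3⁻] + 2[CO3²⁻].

CA = 3.19 mmol/kg

[CO2*] = KH · pCO2 = 10^(−1.55) × 506×10^-6 = 1.426×10^-5 mol/kg
α₀ = 1/(1 + K1/[H⁺] + K1K2/[H⁺]²) = 1/(1 + 10^+2.27 + 10^+1.27) = 0.004858
DIC = [CO2*]/α₀ = 1.426×10^-5 / 0.004858 = 2.935 mmol/kg
CA = (α₁ + 2α₂)·DIC = (0.9047 + 2×0.09047) × 2.935 = 3.19 mmol/kg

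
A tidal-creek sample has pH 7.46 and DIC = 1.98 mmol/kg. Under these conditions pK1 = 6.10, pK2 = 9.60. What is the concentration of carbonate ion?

α₂ = 1 / (1 + [H⁺]/K2 + [H⁺]²/(K1K2)) = 1 / (1 + 10^+2.14 + 10^+0.78)
   = 1 / (1 + 138.04 + 6.0256) = 1/145.06 = 0.006894
[CO3²⁻] = α₂ × DIC = 0.006894 × 1.98 = 0.0136 mmol/kg = 13.6 μmol/kg

[CO3²⁻] = 13.6 μmol/kg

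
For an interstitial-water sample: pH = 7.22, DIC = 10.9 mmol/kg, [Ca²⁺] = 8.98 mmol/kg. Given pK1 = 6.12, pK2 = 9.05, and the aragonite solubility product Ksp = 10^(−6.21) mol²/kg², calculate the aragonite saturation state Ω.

α₂ = 1 / (1 + [H⁺]/K2 + [H⁺]²/(K1K2)) = 1 / (1 + 10^+1.83 + 10^+0.73)
   = 1 / (1 + 67.608 + 5.3703) = 1/73.979 = 0.01352
[CO3²⁻] = α₂ × DIC = 0.01352 × 10.9 = 0.1473 mmol/kg
Ksp = 10^(−6.21) = 6.166×10^-7
Ω = [Ca²⁺][CO3²⁻]/Ksp = (8.98×10^-3)(1.473×10^-4) / 6.166×10^-7 = 2.15

Ω = 2.15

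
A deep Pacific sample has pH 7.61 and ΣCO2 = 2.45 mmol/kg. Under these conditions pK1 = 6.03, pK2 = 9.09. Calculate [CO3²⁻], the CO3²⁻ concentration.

α₂ = 1 / (1 + [H⁺]/K2 + [H⁺]²/(K1K2)) = 1 / (1 + 10^+1.48 + 10^-0.10)
   = 1 / (1 + 30.200 + 0.79433) = 1/31.994 = 0.03126
[CO3²⁻] = α₂ × DIC = 0.03126 × 2.45 = 0.0766 mmol/kg

[CO3²⁻] = 0.0766 mmol/kg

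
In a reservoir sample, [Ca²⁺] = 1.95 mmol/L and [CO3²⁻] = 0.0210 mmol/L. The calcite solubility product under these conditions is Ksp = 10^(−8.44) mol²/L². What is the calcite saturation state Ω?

Ω = 11.3

Ksp = 10^(−8.44) = 3.631×10^-9
Ω = [Ca²⁺][CO3²⁻]/Ksp = (1.95×10^-3)(0.0210×10^-3) / 3.631×10^-9 = 11.3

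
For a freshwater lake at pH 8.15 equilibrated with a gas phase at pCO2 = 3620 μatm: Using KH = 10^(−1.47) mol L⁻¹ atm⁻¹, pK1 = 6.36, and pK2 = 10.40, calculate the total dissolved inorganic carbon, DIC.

[CO2*] = KH · pCO2 = 10^(−1.47) × 3620×10^-6 = 1.227×10^-4 mol/L
α₀ = 1/(1 + K1/[H⁺] + K1K2/[H⁺]²) = 1/(1 + 10^+1.79 + 10^-0.46) = 0.01587
DIC = [CO2*]/α₀ = 1.227×10^-4 / 0.01587 = 7.73 mmol/L

DIC = 7.73 mmol/L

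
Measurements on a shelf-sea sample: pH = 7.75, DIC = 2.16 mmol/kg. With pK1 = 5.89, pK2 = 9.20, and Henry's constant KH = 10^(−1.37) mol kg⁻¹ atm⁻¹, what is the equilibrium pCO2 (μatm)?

pCO2 = 666 μatm

α₀ = 1 / (1 + K1/[H⁺] + K1K2/[H⁺]²) = 1 / (1 + 10^+1.86 + 10^+0.41)
   = 1 / (1 + 72.444 + 2.5704) = 1/76.014 = 0.01316
[CO2*] = α₀ × DIC = 0.01316 × 2.16 = 0.02842 mmol/kg
pCO2 = [CO2*]/KH = 2.842×10^-5 / 4.266×10^-2 = 666 μatm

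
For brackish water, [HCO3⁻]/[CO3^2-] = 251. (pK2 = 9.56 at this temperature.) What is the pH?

pH = 7.16

From K2 = [H⁺][CO3^2-]/[HCO3⁻]:  pH = pK2 − log₁₀([HCO3⁻]/[CO3^2-])
log₁₀(251) = +2.400
pH = 9.56 − (+2.400) = 7.16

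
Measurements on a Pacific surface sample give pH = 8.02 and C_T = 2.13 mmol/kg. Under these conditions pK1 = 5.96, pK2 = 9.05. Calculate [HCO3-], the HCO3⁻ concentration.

[HCO3⁻] = 1.93 mmol/kg

α₁ = 1 / (1 + [H⁺]/K1 + K2/[H⁺]) = 1 / (1 + 10^-2.06 + 10^-1.03)
   = 1 / (1 + 0.0087096 + 0.093325) = 1/1.1020 = 0.9074
[HCO3⁻] = α₁ × DIC = 0.9074 × 2.13 = 1.93 mmol/kg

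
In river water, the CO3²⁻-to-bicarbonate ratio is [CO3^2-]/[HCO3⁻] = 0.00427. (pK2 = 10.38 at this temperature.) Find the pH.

pH = 8.01

From K2 = [H⁺][CO3^2-]/[HCO3⁻]:  pH = pK2 + log₁₀([CO3^2-]/[HCO3⁻])
log₁₀(0.00427) = -2.370
pH = 10.38 + (-2.370) = 8.01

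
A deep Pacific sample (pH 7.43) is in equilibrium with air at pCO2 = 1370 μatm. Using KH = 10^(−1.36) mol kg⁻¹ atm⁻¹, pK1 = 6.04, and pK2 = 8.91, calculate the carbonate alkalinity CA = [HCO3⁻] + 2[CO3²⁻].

[CO2*] = KH · pCO2 = 10^(−1.36) × 1370×10^-6 = 5.980×10^-5 mol/kg
α₀ = 1/(1 + K1/[H⁺] + K1K2/[H⁺]²) = 1/(1 + 10^+1.39 + 10^-0.09) = 0.03794
DIC = [CO2*]/α₀ = 5.980×10^-5 / 0.03794 = 1.576 mmol/kg
CA = (α₁ + 2α₂)·DIC = (0.9312 + 2×0.03084) × 1.576 = 1.57 mmol/kg

CA = 1.57 mmol/kg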